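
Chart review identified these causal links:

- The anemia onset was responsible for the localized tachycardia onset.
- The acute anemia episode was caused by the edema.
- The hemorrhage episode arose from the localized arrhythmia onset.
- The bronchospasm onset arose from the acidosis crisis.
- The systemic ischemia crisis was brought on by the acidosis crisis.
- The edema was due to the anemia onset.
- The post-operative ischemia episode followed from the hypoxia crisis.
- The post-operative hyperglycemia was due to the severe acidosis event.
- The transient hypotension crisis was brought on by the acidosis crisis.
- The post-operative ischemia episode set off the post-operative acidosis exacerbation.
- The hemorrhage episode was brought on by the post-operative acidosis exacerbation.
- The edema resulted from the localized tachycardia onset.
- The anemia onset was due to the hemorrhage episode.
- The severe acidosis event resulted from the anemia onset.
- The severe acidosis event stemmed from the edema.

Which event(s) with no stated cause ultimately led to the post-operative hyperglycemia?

the hypoxia crisis, the localized arrhythmia onset

Tracing upstream from the post-operative hyperglycemia: the post-operative hyperglycemia ← the severe acidosis event ← the anemia onset ← the hemorrhage episode ← the post-operative acidosis exacerbation ← the post-operative ischemia episode ← the hypoxia crisis.
A separate upstream branch: the post-operative hyperglycemia ← the severe acidosis event ← the anemia onset ← the hemorrhage episode ← the localized arrhythmia onset.
Each of those chain origins has no stated cause.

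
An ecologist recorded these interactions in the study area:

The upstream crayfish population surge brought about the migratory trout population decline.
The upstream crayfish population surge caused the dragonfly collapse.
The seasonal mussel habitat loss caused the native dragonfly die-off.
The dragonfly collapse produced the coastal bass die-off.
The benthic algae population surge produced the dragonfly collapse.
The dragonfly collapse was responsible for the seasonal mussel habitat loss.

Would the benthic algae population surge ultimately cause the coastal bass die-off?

There is a causal chain: the benthic algae population surge → the dragonfly collapse → the coastal bass die-off.

Yes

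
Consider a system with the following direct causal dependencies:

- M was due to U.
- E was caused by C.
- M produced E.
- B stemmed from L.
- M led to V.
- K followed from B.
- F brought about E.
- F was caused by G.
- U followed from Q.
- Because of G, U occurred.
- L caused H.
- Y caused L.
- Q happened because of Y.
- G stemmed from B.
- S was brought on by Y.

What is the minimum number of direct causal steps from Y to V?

Shortest chain: Y → Q → U → M → V.

4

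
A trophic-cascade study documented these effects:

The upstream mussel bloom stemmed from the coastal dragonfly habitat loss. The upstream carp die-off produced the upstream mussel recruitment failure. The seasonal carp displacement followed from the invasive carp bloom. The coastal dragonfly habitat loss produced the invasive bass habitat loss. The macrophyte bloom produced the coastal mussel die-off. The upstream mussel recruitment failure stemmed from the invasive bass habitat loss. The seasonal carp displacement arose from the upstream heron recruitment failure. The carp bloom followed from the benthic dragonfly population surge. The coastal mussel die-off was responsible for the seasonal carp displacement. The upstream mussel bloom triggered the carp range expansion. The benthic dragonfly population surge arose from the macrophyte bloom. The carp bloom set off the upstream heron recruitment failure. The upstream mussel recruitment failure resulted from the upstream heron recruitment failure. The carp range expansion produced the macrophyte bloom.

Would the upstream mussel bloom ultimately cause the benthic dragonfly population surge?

Yes

There is a causal chain: the upstream mussel bloom → the carp range expansion → the macrophyte bloom → the benthic dragonfly population surge.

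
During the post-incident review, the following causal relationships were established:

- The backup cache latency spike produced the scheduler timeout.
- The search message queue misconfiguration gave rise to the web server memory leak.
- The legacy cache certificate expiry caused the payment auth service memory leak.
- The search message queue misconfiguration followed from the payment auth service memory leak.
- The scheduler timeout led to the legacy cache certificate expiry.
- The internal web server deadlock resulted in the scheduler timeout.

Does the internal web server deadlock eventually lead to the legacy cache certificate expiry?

There is a causal chain: the internal web server deadlock → the scheduler timeout → the legacy cache certificate expiry.

Yes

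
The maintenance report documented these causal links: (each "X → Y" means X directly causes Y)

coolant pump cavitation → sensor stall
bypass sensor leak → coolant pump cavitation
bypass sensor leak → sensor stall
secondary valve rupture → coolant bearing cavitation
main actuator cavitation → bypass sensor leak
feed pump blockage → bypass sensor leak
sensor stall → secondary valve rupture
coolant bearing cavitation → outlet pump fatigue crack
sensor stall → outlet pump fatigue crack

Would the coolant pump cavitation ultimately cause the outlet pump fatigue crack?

Yes

There is a causal chain: the coolant pump cavitation → the sensor stall → the outlet pump fatigue crack.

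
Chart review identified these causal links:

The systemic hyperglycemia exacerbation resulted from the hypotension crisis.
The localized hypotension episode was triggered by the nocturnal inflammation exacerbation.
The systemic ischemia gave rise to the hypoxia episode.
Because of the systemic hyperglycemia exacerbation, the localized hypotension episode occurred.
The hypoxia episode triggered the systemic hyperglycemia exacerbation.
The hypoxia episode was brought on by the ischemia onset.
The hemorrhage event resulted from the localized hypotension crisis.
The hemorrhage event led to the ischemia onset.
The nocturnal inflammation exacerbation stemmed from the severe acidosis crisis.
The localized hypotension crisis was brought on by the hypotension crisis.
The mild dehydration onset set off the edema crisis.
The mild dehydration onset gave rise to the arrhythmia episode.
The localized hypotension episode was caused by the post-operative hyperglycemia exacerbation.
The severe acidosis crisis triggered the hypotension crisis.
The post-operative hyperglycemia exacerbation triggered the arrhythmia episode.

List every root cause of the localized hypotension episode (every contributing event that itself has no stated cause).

the post-operative hyperglycemia exacerbation, the severe acidosis crisis, the systemic ischemia

Tracing upstream from the localized hypotension episode: the localized hypotension episode ← the nocturnal inflammation exacerbation ← the severe acidosis crisis.
A separate upstream branch: the localized hypotension episode ← the systemic hyperglycemia exacerbation ← the hypoxia episode ← the systemic ischemia.
A separate upstream branch: the localized hypotension episode ← the post-operative hyperglycemia exacerbation.
Each of those chain origins has no stated cause.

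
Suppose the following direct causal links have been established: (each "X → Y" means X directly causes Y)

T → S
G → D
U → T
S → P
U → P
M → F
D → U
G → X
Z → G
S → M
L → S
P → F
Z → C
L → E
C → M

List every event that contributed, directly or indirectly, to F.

C, D, G, L, M, P, S, T, U, Z

Immediate causes of F: P, M.
Further upstream: Z, C, G, D, U, L, T, S.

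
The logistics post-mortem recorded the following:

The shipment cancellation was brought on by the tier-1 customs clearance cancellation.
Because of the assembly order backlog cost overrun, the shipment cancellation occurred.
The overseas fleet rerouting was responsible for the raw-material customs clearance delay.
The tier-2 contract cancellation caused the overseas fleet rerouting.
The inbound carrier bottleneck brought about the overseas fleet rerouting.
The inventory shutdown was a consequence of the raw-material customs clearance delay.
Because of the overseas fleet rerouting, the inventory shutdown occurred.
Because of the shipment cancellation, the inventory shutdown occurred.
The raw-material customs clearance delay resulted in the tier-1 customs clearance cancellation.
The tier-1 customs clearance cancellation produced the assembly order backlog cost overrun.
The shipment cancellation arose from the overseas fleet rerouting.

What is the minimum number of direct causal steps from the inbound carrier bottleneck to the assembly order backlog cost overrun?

4

Shortest chain: the inbound carrier bottleneck → the overseas fleet rerouting → the raw-material customs clearance delay → the tier-1 customs clearance cancellation → the assembly order backlog cost overrun.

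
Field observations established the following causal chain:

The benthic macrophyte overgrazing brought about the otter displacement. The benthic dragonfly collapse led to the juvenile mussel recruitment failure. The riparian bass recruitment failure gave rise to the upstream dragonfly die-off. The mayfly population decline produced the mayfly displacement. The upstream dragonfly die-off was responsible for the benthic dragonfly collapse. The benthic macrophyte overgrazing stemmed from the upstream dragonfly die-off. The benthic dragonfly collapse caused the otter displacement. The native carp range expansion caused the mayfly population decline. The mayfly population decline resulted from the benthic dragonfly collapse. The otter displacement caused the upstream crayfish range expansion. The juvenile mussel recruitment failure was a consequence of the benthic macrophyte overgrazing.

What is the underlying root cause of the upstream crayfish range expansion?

Tracing upstream from the upstream crayfish range expansion: the upstream crayfish range expansion ← the otter displacement ← the benthic dragonfly collapse ← the upstream dragonfly die-off ← the riparian bass recruitment failure.
The riparian bass recruitment failure has no stated cause, so it is the root.

the riparian bass recruitment failure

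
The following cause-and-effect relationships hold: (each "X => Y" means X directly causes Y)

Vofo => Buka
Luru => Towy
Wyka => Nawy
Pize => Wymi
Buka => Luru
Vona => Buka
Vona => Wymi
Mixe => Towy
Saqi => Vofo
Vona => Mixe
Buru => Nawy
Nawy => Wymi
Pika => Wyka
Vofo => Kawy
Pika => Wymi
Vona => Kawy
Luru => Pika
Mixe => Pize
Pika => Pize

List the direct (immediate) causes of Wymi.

Upstream contributors include Saqi, Mixe, Vofo, Buka, Luru, Wyka, Buru, but only Nawy, Pika, Pize, Vona feed directly into Wymi.

Nawy, Pika, Pize, Vona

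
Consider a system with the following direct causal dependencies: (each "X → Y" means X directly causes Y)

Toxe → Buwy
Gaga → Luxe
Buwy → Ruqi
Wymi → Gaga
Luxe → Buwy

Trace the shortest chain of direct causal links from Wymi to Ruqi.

Wymi → Gaga → Luxe → Buwy → Ruqi

Wymi → Gaga
Gaga → Luxe
Luxe → Buwy
Buwy → Ruqi
Length: 4 steps.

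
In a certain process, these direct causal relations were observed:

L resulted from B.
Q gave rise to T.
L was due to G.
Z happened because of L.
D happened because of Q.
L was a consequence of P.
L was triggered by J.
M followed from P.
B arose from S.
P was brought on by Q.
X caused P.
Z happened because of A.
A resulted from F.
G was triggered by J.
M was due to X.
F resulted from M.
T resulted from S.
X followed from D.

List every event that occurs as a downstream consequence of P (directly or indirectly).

Direct effects: M, L.
2 steps out: F, Z.
3 steps out: A.
Not reachable from it: Q, D, S, T, X, J, B, G.

A, F, L, M, Z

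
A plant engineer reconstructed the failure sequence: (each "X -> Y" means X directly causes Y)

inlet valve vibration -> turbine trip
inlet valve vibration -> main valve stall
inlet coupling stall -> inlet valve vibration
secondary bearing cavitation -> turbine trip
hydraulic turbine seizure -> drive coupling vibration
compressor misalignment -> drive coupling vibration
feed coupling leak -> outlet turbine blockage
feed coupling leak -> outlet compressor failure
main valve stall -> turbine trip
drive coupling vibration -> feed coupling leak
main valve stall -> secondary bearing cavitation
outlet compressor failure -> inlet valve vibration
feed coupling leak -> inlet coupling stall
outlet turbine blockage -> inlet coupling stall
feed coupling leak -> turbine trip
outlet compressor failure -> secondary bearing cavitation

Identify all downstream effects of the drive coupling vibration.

the feed coupling leak, the inlet coupling stall, the inlet valve vibration, the main valve stall, the outlet compressor failure, the outlet turbine blockage, the secondary bearing cavitation, the turbine trip

Direct effects: the feed coupling leak.
2 steps out: the outlet turbine blockage, the inlet coupling stall, the outlet compressor failure, the turbine trip.
3 steps out: the inlet valve vibration, the secondary bearing cavitation.
4 steps out: the main valve stall.
Not reachable from it: the hydraulic turbine seizure, the compressor misalignment.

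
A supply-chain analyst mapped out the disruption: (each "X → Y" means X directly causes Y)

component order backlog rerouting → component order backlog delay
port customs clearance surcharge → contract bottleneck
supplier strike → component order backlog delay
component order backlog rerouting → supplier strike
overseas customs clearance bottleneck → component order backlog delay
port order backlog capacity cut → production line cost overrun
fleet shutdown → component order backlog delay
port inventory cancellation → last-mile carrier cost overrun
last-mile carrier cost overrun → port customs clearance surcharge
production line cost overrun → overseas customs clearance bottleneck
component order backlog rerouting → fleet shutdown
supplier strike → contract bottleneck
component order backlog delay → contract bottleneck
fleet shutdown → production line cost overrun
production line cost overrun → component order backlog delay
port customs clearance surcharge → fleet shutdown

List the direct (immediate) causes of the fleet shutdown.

Upstream contributors include the port inventory cancellation, the last-mile carrier cost overrun, but only the component order backlog rerouting, the port customs clearance surcharge feed directly into the fleet shutdown.

the component order backlog rerouting, the port customs clearance surcharge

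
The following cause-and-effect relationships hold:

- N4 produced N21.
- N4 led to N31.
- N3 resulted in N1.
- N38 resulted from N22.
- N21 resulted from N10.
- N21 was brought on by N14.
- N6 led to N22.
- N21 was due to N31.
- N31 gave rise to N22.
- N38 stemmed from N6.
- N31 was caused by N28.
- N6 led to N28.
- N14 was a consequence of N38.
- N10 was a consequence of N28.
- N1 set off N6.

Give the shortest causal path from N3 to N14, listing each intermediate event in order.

N3 → N1
N1 → N6
N6 → N38
N38 → N14
Length: 4 steps.

N3 → N1 → N6 → N38 → N14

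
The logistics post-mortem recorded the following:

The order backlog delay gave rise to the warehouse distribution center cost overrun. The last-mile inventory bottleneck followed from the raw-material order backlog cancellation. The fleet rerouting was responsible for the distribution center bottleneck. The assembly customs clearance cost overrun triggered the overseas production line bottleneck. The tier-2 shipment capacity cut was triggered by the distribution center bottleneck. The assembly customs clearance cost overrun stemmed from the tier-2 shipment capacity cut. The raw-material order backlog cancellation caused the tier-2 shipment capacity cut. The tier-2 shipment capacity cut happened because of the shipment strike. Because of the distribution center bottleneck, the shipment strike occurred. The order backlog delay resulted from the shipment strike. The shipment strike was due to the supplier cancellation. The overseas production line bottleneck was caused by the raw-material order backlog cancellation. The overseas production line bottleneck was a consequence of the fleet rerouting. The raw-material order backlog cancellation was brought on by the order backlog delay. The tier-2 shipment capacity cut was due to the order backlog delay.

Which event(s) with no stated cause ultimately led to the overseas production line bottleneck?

the fleet rerouting, the supplier cancellation

Tracing upstream from the overseas production line bottleneck: the overseas production line bottleneck ← the fleet rerouting.
A separate upstream branch: the overseas production line bottleneck ← the raw-material order backlog cancellation ← the order backlog delay ← the shipment strike ← the supplier cancellation.
Each of those chain origins has no stated cause.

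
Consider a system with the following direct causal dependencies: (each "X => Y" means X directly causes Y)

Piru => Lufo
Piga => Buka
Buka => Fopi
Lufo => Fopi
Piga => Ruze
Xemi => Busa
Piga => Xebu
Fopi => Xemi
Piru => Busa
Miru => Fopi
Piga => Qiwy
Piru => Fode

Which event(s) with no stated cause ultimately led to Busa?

Tracing upstream from Busa: Busa ← Xemi ← Fopi ← Buka ← Piga.
A separate upstream branch: Busa ← Piru.
A separate upstream branch: Busa ← Xemi ← Fopi ← Miru.
Each of those chain origins has no stated cause.

Miru, Piga, Piru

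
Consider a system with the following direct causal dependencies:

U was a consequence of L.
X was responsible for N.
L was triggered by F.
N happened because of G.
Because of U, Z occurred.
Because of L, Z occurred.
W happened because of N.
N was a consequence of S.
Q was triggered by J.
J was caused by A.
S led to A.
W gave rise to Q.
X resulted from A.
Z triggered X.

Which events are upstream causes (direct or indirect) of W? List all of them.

A, F, G, L, N, S, U, X, Z

Immediate cause of W: N.
Further upstream: F, L, S, A, U, G, Z, X.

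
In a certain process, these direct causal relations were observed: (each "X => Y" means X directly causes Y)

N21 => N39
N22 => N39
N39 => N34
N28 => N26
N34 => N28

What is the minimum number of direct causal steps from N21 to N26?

Shortest chain: N21 → N39 → N34 → N28 → N26.

4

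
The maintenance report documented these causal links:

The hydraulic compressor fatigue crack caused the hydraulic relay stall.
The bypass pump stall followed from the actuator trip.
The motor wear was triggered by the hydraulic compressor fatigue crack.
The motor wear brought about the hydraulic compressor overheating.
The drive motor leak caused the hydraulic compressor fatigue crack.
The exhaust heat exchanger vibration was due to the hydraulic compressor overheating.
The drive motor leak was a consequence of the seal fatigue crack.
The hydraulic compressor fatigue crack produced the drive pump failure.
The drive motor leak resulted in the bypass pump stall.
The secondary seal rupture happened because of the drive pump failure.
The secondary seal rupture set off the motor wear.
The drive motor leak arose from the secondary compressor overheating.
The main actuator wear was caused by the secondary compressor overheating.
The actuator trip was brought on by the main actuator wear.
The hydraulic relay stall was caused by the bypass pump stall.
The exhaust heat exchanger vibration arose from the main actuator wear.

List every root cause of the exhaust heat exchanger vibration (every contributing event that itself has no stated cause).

the seal fatigue crack, the secondary compressor overheating

Tracing upstream from the exhaust heat exchanger vibration: the exhaust heat exchanger vibration ← the main actuator wear ← the secondary compressor overheating.
A separate upstream branch: the exhaust heat exchanger vibration ← the hydraulic compressor overheating ← the motor wear ← the hydraulic compressor fatigue crack ← the drive motor leak ← the seal fatigue crack.
Each of those chain origins has no stated cause.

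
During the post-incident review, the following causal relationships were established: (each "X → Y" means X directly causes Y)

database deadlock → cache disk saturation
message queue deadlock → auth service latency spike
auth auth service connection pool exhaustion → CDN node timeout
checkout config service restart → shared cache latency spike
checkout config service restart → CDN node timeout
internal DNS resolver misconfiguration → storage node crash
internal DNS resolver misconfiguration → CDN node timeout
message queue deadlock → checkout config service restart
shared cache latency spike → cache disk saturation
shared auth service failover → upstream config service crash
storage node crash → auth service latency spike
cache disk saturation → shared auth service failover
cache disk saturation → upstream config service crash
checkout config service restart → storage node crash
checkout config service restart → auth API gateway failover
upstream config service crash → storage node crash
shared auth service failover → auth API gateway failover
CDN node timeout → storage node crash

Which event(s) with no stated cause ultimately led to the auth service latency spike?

the auth auth service connection pool exhaustion, the database deadlock, the internal DNS resolver misconfiguration, the message queue deadlock

Tracing upstream from the auth service latency spike: the auth service latency spike ← the storage node crash ← the upstream config service crash ← the cache disk saturation ← the database deadlock.
A separate upstream branch: the auth service latency spike ← the message queue deadlock.
A separate upstream branch: the auth service latency spike ← the storage node crash ← the CDN node timeout ← the auth auth service connection pool exhaustion.
A separate upstream branch: the auth service latency spike ← the storage node crash ← the internal DNS resolver misconfiguration.
Each of those chain origins has no stated cause.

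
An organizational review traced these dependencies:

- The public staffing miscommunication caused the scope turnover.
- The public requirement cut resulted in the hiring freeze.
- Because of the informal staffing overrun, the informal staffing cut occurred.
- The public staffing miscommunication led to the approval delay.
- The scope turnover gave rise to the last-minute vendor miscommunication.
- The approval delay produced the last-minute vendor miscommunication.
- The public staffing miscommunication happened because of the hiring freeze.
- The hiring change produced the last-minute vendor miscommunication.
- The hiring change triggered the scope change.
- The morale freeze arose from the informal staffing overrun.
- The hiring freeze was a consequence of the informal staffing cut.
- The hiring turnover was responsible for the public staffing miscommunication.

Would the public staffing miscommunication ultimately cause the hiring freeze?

No

The public staffing miscommunication leads to the scope turnover, the approval delay, the last-minute vendor miscommunication; the hiring freeze is not among them.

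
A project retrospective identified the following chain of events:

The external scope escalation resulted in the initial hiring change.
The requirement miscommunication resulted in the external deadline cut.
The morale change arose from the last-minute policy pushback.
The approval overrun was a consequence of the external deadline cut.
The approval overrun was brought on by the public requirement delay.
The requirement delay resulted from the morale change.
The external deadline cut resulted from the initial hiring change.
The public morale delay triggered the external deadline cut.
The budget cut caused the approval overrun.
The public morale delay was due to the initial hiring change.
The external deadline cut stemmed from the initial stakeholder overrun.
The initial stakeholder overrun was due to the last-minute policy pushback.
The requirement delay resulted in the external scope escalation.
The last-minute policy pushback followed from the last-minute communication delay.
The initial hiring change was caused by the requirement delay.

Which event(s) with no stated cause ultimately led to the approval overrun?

the budget cut, the last-minute communication delay, the public requirement delay, the requirement miscommunication

Tracing upstream from the approval overrun: the approval overrun ← the budget cut.
A separate upstream branch: the approval overrun ← the external deadline cut ← the initial stakeholder overrun ← the last-minute policy pushback ← the last-minute communication delay.
A separate upstream branch: the approval overrun ← the external deadline cut ← the requirement miscommunication.
A separate upstream branch: the approval overrun ← the public requirement delay.
Each of those chain origins has no stated cause.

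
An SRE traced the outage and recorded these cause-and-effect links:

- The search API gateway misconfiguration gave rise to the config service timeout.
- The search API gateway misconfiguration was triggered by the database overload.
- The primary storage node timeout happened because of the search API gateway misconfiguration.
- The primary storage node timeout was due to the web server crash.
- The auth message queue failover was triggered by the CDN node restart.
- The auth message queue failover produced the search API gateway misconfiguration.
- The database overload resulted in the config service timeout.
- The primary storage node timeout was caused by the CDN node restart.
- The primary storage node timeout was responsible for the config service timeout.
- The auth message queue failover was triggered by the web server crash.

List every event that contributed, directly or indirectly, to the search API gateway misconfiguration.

Immediate causes of the search API gateway misconfiguration: the database overload, the auth message queue failover.
Further upstream: the CDN node restart, the web server crash.

the CDN node restart, the auth message queue failover, the database overload, the web server crash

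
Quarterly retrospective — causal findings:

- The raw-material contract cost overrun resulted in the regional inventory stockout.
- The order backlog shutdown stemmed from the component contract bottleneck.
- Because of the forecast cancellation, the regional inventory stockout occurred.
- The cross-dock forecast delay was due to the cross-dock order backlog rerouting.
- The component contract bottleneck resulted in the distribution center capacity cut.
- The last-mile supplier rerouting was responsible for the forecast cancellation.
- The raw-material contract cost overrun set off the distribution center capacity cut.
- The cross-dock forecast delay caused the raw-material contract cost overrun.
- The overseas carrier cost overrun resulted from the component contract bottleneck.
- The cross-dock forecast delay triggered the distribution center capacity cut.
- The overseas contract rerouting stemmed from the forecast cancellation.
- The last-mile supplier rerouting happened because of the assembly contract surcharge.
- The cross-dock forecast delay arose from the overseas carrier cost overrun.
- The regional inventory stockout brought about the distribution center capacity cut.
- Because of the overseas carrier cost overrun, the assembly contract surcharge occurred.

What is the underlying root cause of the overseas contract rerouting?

Tracing upstream from the overseas contract rerouting: the overseas contract rerouting ← the forecast cancellation ← the last-mile supplier rerouting ← the assembly contract surcharge ← the overseas carrier cost overrun ← the component contract bottleneck.
The component contract bottleneck has no stated cause, so it is the root.

the component contract bottleneck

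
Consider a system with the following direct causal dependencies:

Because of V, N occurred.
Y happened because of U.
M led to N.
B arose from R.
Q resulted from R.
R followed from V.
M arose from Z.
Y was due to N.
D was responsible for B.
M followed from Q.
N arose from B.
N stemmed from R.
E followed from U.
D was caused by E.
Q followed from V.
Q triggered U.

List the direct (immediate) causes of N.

B, M, R, V

Upstream contributors include Q, U, E, D, Z, but only B, M, R, V feed directly into N.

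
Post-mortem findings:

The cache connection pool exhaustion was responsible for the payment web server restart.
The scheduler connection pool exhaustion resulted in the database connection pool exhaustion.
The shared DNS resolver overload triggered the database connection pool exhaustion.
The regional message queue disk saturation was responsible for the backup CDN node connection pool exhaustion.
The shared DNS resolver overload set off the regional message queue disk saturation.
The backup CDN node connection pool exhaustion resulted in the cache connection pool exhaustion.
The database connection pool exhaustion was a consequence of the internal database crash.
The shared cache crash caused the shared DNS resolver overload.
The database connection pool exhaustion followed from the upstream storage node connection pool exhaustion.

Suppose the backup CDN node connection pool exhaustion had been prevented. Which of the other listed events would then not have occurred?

the cache connection pool exhaustion, the payment web server restart

Downstream of the backup CDN node connection pool exhaustion: the cache connection pool exhaustion, the payment web server restart.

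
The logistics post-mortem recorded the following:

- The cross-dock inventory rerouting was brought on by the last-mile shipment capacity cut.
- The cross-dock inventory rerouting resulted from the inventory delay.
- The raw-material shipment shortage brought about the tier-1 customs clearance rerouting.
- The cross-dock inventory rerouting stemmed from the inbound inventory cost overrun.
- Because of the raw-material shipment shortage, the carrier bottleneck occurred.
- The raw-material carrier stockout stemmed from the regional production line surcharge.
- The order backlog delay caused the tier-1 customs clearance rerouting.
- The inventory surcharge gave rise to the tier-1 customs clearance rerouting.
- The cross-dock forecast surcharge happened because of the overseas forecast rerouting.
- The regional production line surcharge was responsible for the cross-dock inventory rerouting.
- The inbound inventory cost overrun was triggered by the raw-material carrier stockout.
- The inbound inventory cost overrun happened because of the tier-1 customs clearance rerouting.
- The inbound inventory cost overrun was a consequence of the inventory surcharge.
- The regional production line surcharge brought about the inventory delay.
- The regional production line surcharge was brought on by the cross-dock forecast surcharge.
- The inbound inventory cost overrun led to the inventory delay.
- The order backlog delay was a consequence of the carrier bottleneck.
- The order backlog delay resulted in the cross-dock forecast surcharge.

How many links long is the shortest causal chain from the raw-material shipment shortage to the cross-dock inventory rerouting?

3

Shortest chain: the raw-material shipment shortage → the tier-1 customs clearance rerouting → the inbound inventory cost overrun → the cross-dock inventory rerouting.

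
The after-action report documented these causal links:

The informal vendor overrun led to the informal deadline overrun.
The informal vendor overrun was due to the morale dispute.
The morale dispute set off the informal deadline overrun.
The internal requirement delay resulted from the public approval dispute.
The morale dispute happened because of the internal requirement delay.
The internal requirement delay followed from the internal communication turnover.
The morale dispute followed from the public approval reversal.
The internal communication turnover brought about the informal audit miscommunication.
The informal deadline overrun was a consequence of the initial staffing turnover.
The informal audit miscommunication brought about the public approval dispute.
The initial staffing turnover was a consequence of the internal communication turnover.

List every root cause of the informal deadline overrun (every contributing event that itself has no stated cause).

the internal communication turnover, the public approval reversal

Tracing upstream from the informal deadline overrun: the informal deadline overrun ← the morale dispute ← the public approval reversal.
A separate upstream branch: the informal deadline overrun ← the initial staffing turnover ← the internal communication turnover.
Each of those chain origins has no stated cause.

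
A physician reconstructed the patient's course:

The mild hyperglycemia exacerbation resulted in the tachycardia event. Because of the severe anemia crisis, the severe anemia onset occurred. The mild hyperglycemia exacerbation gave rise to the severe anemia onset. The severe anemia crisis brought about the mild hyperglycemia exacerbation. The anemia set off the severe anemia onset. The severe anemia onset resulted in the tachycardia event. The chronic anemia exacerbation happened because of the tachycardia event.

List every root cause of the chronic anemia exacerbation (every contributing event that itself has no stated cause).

Tracing upstream from the chronic anemia exacerbation: the chronic anemia exacerbation ← the tachycardia event ← the mild hyperglycemia exacerbation ← the severe anemia crisis.
A separate upstream branch: the chronic anemia exacerbation ← the tachycardia event ← the severe anemia onset ← the anemia.
Each of those chain origins has no stated cause.

the anemia, the severe anemia crisis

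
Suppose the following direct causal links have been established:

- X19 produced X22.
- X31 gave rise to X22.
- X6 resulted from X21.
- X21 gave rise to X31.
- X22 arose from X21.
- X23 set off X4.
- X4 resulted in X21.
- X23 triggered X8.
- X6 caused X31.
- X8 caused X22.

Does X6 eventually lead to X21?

X6 leads to X31, X22; X21 is not among them.

No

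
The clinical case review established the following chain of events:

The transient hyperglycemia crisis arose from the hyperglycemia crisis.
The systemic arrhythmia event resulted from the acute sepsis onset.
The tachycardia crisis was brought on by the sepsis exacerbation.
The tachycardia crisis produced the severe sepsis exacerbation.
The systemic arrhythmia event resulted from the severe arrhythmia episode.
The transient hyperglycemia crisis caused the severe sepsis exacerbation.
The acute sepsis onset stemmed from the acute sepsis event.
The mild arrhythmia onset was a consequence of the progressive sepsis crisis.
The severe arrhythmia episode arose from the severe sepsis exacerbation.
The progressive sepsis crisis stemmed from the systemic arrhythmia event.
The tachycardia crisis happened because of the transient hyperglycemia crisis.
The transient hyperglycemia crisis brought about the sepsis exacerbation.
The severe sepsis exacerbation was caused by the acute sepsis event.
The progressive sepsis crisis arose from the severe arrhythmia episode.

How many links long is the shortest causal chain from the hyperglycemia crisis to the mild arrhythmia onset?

Shortest chain: the hyperglycemia crisis → the transient hyperglycemia crisis → the severe sepsis exacerbation → the severe arrhythmia episode → the progressive sepsis crisis → the mild arrhythmia onset.

5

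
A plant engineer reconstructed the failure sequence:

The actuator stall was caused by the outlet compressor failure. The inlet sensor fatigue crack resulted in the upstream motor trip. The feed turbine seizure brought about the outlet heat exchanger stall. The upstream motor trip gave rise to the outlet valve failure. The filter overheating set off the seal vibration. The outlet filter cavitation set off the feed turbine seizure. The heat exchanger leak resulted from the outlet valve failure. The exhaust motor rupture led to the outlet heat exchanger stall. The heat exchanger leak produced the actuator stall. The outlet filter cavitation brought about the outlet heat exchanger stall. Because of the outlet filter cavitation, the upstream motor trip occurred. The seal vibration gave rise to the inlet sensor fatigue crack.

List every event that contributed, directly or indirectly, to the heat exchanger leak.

the filter overheating, the inlet sensor fatigue crack, the outlet filter cavitation, the outlet valve failure, the seal vibration, the upstream motor trip

Immediate cause of the heat exchanger leak: the outlet valve failure.
Further upstream: the outlet filter cavitation, the filter overheating, the seal vibration, the inlet sensor fatigue crack, the upstream motor trip.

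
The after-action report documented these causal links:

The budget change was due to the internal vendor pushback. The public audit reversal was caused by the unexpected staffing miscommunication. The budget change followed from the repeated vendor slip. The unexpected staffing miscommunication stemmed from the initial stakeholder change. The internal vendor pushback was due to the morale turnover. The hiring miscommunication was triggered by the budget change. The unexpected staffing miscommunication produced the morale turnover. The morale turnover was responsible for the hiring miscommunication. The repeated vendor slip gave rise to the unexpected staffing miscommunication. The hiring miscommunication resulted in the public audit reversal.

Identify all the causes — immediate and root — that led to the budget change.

Immediate causes of the budget change: the repeated vendor slip, the internal vendor pushback.
Further upstream: the unexpected staffing miscommunication, the morale turnover, the initial stakeholder change.

the initial stakeholder change, the internal vendor pushback, the morale turnover, the repeated vendor slip, the unexpected staffing miscommunication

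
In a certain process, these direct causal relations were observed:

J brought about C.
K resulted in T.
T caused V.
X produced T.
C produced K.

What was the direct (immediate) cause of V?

T

Upstream contributors include J, C, K, X, but only T feeds directly into V.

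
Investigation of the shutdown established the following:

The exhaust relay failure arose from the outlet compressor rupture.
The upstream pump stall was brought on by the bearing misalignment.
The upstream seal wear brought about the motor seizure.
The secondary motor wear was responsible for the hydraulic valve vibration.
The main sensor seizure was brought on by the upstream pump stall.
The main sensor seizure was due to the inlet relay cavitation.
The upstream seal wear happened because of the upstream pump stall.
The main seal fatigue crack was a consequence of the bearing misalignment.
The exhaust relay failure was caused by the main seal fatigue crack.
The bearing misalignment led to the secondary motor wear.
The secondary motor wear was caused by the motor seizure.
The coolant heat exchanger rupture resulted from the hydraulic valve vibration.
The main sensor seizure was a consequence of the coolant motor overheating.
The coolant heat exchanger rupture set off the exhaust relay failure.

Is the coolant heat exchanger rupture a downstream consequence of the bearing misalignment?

Yes

There is a causal chain: the bearing misalignment → the secondary motor wear → the hydraulic valve vibration → the coolant heat exchanger rupture.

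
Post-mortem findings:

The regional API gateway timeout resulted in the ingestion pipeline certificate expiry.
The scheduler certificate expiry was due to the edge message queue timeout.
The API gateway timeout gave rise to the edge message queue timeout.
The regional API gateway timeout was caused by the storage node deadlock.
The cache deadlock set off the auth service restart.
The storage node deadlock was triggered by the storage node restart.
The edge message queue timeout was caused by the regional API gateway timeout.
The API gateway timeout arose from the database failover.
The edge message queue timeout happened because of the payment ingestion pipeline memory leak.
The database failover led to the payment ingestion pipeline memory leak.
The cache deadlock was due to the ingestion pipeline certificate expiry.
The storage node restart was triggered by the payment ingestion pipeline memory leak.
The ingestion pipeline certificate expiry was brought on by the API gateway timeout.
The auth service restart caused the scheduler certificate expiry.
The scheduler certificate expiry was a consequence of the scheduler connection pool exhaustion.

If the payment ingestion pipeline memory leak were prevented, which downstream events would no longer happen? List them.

the regional API gateway timeout, the storage node deadlock, the storage node restart

Downstream of the payment ingestion pipeline memory leak: the storage node restart, the storage node deadlock, the regional API gateway timeout, the ingestion pipeline certificate expiry, the cache deadlock, the auth service restart, the edge message queue timeout, the scheduler certificate expiry.
Of those, still caused via another path: the ingestion pipeline certificate expiry, the cache deadlock, the auth service restart, the edge message queue timeout, the scheduler certificate expiry.
The remainder have no surviving cause.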